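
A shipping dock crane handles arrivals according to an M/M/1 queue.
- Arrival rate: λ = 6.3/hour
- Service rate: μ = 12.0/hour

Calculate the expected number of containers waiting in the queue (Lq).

ρ = λ/μ = 6.3/12.0 = 0.5250
For M/M/1: Lq = λ²/(μ(μ-λ))
Lq = 39.69/(12.0 × 5.70)
Lq = 0.5803 containers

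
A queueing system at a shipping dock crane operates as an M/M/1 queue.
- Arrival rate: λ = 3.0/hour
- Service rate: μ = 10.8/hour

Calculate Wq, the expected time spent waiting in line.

First, compute utilization: ρ = λ/μ = 3.0/10.8 = 0.2778
For M/M/1: Wq = λ/(μ(μ-λ))
Wq = 3.0/(10.8 × (10.8-3.0))
Wq = 3.0/(10.8 × 7.80)
Wq = 0.03561 hours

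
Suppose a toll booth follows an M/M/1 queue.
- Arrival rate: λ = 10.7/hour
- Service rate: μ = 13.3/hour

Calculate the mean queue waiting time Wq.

First, compute utilization: ρ = λ/μ = 10.7/13.3 = 0.8045
For M/M/1: Wq = λ/(μ(μ-λ))
Wq = 10.7/(13.3 × (13.3-10.7))
Wq = 10.7/(13.3 × 2.60)
Wq = 0.3094 hours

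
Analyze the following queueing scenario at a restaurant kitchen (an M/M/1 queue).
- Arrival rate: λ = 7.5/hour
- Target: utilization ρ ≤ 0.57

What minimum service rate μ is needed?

ρ = λ/μ, so μ = λ/ρ
μ ≥ 7.5/0.57 = 13.1579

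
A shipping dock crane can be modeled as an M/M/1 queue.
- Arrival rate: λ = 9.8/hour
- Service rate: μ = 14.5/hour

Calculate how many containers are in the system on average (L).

ρ = λ/μ = 9.8/14.5 = 0.6759
For M/M/1: L = λ/(μ-λ)
L = 9.8/(14.5-9.8) = 9.8/4.70
L = 2.0851 containers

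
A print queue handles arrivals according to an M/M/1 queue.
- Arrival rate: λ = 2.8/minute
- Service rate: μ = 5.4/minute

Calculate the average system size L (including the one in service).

ρ = λ/μ = 2.8/5.4 = 0.5185
For M/M/1: L = λ/(μ-λ)
L = 2.8/(5.4-2.8) = 2.8/2.60
L = 1.0769 jobs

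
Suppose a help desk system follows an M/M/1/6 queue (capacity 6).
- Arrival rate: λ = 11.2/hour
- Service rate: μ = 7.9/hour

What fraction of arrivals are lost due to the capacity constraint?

ρ = λ/μ = 11.2/7.9 = 1.41772
P₀ = (1-ρ)/(1-ρ^(K+1)) = (1-1.41772)/(1-1.41772^7) = -0.4177/-10.5115 = 0.03974
P_K = P₀×ρ^K = 0.03974 × 1.41772^6 = 0.03974 × 8.1198 = 0.3227
Blocking probability = 32.27%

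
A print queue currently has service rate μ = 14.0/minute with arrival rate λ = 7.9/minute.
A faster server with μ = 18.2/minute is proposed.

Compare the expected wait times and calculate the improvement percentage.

System 1: ρ₁ = 7.9/14.0 = 0.5643, W₁ = 1/(14.0-7.9) = 0.16393
System 2: ρ₂ = 7.9/18.2 = 0.4341, W₂ = 1/(18.2-7.9) = 0.097087
Improvement: (W₁-W₂)/W₁ = (0.16393-0.097087)/0.16393 = 40.78%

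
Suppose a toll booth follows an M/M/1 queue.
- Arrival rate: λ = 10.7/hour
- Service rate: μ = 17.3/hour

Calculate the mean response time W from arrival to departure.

First, compute utilization: ρ = λ/μ = 10.7/17.3 = 0.6185
For M/M/1: W = 1/(μ-λ)
W = 1/(17.3-10.7) = 1/6.60
W = 0.1515 hours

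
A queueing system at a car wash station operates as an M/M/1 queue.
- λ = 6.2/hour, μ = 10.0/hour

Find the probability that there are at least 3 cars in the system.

ρ = λ/μ = 6.2/10.0 = 0.6200
P(N ≥ n) = ρⁿ
P(N ≥ 3) = 0.6200^3
P(N ≥ 3) = 0.2383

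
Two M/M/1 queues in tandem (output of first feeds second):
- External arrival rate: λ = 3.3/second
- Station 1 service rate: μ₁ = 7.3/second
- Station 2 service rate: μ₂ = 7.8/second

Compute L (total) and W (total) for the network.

By Jackson's theorem, each station behaves as independent M/M/1.
Station 1: ρ₁ = 3.3/7.3 = 0.4521, L₁ = ρ₁/(1-ρ₁) = λ/(μ₁-λ) = 3.3/4.00 = 0.8250
Station 2: ρ₂ = 3.3/7.8 = 0.4231, L₂ = ρ₂/(1-ρ₂) = λ/(μ₂-λ) = 3.3/4.50 = 0.7333
Total: L = L₁ + L₂ = 0.8250 + 0.7333 = 1.5583
W = L/λ = 1.5583/3.3 = 0.4722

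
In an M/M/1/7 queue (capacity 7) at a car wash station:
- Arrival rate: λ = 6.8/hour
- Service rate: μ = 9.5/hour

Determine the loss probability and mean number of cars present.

ρ = λ/μ = 6.8/9.5 = 0.71579
P₀ = (1-ρ)/(1-ρ^(K+1)) = (1-0.71579)/(1-0.71579^8) = 0.2842/0.9311 = 0.3052
P_K = P₀×ρ^K = 0.30524 × 0.71579^7 = 0.30524 × 0.096272 = 0.02939
Blocking probability P_7 = 0.02939 (2.94%)
L = ρ[1 - (K+1)ρ^K + Kρ^(K+1)] / [(1-ρ)(1-ρ^(K+1))]
L = 0.71579 × (1 - 8×0.096272 + 7×0.068910) / ((1 - 0.71579) × (1 - 0.068910)) = 1.9264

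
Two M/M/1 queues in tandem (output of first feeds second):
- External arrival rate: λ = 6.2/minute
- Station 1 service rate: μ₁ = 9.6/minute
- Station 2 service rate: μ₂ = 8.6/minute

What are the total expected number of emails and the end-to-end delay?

By Jackson's theorem, each station behaves as independent M/M/1.
Station 1: ρ₁ = 6.2/9.6 = 0.6458, L₁ = ρ₁/(1-ρ₁) = λ/(μ₁-λ) = 6.2/3.40 = 1.82353
Station 2: ρ₂ = 6.2/8.6 = 0.7209, L₂ = ρ₂/(1-ρ₂) = λ/(μ₂-λ) = 6.2/2.40 = 2.58333
Total: L = L₁ + L₂ = 1.82353 + 2.58333 = 4.4069
W = L/λ = 4.4069/6.2 = 0.7108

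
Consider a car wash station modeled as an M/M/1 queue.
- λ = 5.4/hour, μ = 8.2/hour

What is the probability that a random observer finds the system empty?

ρ = λ/μ = 5.4/8.2 = 0.6585
P(0) = 1 - ρ = 1 - 0.6585 = 0.3415
The server is idle 34.15% of the time.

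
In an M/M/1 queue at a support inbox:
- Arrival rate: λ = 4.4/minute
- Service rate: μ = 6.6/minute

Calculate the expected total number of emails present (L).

ρ = λ/μ = 4.4/6.6 = 0.6667
For M/M/1: L = λ/(μ-λ)
L = 4.4/(6.6-4.4) = 4.4/2.20
L = 2.0000 emails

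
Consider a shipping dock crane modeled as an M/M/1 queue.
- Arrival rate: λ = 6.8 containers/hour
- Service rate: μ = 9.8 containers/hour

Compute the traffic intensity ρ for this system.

Server utilization: ρ = λ/μ
ρ = 6.8/9.8 = 0.6939
The server is busy 69.39% of the time.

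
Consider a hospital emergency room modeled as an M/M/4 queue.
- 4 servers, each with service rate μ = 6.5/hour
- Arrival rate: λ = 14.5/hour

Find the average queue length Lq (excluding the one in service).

Traffic intensity: ρ = λ/(cμ) = 14.5/(4×6.5) = 0.5577
Since ρ = 0.5577 < 1, system is stable.
Offered load a = λ/μ = cρ = 14.5/6.5 = 2.2308
P₀ = [ Σₙ₌₀^3 aⁿ/n! + a^4/(4!(1-ρ)) ]⁻¹
Σ = a^0/0! + a^1/1! + a^2/2! + a^3/3! = 1.00000 + 2.23077 + 2.48817 + 1.85017 = 7.5691
a^4/(4!(1-ρ)) = 24.7639/(24 × 0.44231) = 2.3328
P₀ = 1/(7.5691 + 2.3328) = 0.1010
Lq = P₀·a^4·ρ / (4!(1-ρ)²) = 0.1010 × 24.7639 × 0.5577 / (24 × 0.1956) = 0.2971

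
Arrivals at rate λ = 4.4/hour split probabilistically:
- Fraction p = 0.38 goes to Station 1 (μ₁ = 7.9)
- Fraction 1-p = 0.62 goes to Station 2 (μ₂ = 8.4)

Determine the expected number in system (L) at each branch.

Effective rates: λ₁ = 4.4×0.38 = 1.672, λ₂ = 4.4×0.62 = 2.728
Station 1: ρ₁ = 1.672/7.9 = 0.21165, L₁ = ρ₁/(1-ρ₁) = 0.21165/(1-0.21165) = 0.2685
Station 2: ρ₂ = 2.728/8.4 = 0.3248, L₂ = ρ₂/(1-ρ₂) = 0.3248/(1-0.3248) = 0.4810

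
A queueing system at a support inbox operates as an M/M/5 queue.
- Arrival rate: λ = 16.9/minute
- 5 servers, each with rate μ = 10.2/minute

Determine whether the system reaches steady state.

Stability requires ρ = λ/(cμ) < 1
ρ = 16.9/(5 × 10.2) = 16.9/51.00 = 0.3314
Since 0.3314 < 1, the system is STABLE.
The servers are busy 33.14% of the time.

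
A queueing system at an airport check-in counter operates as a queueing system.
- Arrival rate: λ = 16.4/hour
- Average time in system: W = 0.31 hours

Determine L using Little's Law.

Little's Law: L = λW
L = 16.4 × 0.31 = 5.0840 passengers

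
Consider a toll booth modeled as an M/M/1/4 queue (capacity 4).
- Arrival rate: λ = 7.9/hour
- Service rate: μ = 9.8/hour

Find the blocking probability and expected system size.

ρ = λ/μ = 7.9/9.8 = 0.80612
P₀ = (1-ρ)/(1-ρ^(K+1)) = (1-0.80612)/(1-0.80612^5) = 0.19388/0.65959 = 0.2939
P_K = P₀×ρ^K = 0.2939 × 0.80612^4 = 0.2939 × 0.4223 = 0.1241
Blocking probability P_4 = 0.1241 (12.41%)
L = ρ[1 - (K+1)ρ^K + Kρ^(K+1)] / [(1-ρ)(1-ρ^(K+1))]
L = 0.80612 × (1 - 5×0.42228 + 4×0.34041) / ((1 - 0.80612) × (1 - 0.34041)) = 1.5774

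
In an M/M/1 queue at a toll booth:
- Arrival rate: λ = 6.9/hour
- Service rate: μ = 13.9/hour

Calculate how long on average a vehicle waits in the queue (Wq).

First, compute utilization: ρ = λ/μ = 6.9/13.9 = 0.4964
For M/M/1: Wq = λ/(μ(μ-λ))
Wq = 6.9/(13.9 × (13.9-6.9))
Wq = 6.9/(13.9 × 7.00)
Wq = 0.07091 hours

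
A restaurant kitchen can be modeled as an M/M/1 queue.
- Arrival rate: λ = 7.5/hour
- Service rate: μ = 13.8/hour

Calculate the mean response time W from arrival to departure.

First, compute utilization: ρ = λ/μ = 7.5/13.8 = 0.5435
For M/M/1: W = 1/(μ-λ)
W = 1/(13.8-7.5) = 1/6.30
W = 0.1587 hours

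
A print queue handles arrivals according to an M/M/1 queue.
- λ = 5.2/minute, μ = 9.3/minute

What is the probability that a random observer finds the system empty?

ρ = λ/μ = 5.2/9.3 = 0.5591
P(0) = 1 - ρ = 1 - 0.5591 = 0.4409
The server is idle 44.09% of the time.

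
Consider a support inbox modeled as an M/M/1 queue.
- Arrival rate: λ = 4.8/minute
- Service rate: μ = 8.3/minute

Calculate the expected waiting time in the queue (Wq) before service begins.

First, compute utilization: ρ = λ/μ = 4.8/8.3 = 0.5783
For M/M/1: Wq = λ/(μ(μ-λ))
Wq = 4.8/(8.3 × (8.3-4.8))
Wq = 4.8/(8.3 × 3.50)
Wq = 0.1652 minutes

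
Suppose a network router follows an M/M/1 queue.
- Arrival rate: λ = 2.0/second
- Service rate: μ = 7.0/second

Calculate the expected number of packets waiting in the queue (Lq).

ρ = λ/μ = 2.0/7.0 = 0.2857
For M/M/1: Lq = λ²/(μ(μ-λ))
Lq = 4.00/(7.0 × 5.00)
Lq = 0.1143 packets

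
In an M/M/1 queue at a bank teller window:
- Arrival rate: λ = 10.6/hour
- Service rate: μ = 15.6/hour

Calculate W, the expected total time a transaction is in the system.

First, compute utilization: ρ = λ/μ = 10.6/15.6 = 0.6795
For M/M/1: W = 1/(μ-λ)
W = 1/(15.6-10.6) = 1/5.00
W = 0.2000 hours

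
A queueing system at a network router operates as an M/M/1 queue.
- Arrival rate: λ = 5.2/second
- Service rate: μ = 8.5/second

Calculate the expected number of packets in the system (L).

ρ = λ/μ = 5.2/8.5 = 0.6118
For M/M/1: L = λ/(μ-λ)
L = 5.2/(8.5-5.2) = 5.2/3.30
L = 1.5758 packets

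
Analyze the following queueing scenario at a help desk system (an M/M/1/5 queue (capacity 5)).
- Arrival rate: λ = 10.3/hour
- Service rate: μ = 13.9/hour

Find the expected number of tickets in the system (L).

ρ = λ/μ = 10.3/13.9 = 0.7410
P₀ = (1-ρ)/(1-ρ^(K+1)) = (1-0.7410)/(1-0.7410^6) = 0.2590/0.8345 = 0.3104
P_K = P₀×ρ^K = 0.3104 × 0.7410^5 = 0.3104 × 0.2234 = 0.06934
L = ρ[1 - (K+1)ρ^K + Kρ^(K+1)] / [(1-ρ)(1-ρ^(K+1))]
L = 0.7410 × (1 - 6×0.22340 + 5×0.16554) / ((1 - 0.7410) × (1 - 0.16554)) = 1.6707 tickets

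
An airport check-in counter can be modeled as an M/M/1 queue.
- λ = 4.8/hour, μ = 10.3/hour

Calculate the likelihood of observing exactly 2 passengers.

ρ = λ/μ = 4.8/10.3 = 0.4660
P(n) = (1-ρ)ρⁿ
P(2) = (1-0.4660) × 0.4660^2
P(2) = 0.5340 × 0.2172
P(2) = 0.1160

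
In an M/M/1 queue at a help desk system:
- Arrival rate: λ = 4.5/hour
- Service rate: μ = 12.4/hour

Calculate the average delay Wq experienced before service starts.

First, compute utilization: ρ = λ/μ = 4.5/12.4 = 0.3629
For M/M/1: Wq = λ/(μ(μ-λ))
Wq = 4.5/(12.4 × (12.4-4.5))
Wq = 4.5/(12.4 × 7.90)
Wq = 0.04594 hours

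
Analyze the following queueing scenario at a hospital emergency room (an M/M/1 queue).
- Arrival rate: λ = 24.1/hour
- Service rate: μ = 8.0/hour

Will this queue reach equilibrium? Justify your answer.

Stability requires ρ = λ/(cμ) < 1
ρ = 24.1/(1 × 8.0) = 24.1/8.00 = 3.0125
Since 3.0125 ≥ 1, the system is UNSTABLE.
Queue grows without bound. Need μ > λ = 24.1.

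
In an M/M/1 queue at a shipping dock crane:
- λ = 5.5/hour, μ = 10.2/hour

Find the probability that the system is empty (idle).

ρ = λ/μ = 5.5/10.2 = 0.5392
P(0) = 1 - ρ = 1 - 0.5392 = 0.4608
The server is idle 46.08% of the time.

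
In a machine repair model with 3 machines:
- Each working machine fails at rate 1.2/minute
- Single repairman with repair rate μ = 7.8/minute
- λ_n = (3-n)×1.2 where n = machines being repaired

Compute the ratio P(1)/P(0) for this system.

P(1)/P(0) = ∏_{i=0}^{1-1} λ_i/μ_{i+1}
= (3-0)×1.2/7.8
= 0.4615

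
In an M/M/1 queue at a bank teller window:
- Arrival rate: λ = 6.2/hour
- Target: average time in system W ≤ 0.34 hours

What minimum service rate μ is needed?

For M/M/1: W = 1/(μ-λ)
Need W ≤ 0.34, so 1/(μ-λ) ≤ 0.34
μ - λ ≥ 1/0.34 = 2.9412
μ ≥ 6.2 + 2.9412 = 9.1412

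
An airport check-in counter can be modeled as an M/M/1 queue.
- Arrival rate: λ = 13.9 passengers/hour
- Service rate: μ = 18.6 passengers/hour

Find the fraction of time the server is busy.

Server utilization: ρ = λ/μ
ρ = 13.9/18.6 = 0.7473
The server is busy 74.73% of the time.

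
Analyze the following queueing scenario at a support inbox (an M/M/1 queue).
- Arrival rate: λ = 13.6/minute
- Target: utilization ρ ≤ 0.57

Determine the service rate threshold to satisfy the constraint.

ρ = λ/μ, so μ = λ/ρ
μ ≥ 13.6/0.57 = 23.8596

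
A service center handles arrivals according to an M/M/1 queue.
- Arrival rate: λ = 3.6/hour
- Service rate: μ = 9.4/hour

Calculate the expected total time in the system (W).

First, compute utilization: ρ = λ/μ = 3.6/9.4 = 0.3830
For M/M/1: W = 1/(μ-λ)
W = 1/(9.4-3.6) = 1/5.80
W = 0.1724 hours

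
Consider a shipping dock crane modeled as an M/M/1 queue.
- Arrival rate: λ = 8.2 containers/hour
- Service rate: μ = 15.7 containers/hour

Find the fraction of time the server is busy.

Server utilization: ρ = λ/μ
ρ = 8.2/15.7 = 0.5223
The server is busy 52.23% of the time.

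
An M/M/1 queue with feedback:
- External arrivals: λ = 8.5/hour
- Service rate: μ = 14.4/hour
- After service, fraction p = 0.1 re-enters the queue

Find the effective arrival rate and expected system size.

Effective arrival rate: λ_eff = λ/(1-p) = 8.5/(1-0.1) = 8.5/0.90 = 9.4444
ρ = λ_eff/μ = 9.4444/14.4 = 0.65586
L = ρ/(1-ρ) = 0.65586/(1-0.65586) = 1.9058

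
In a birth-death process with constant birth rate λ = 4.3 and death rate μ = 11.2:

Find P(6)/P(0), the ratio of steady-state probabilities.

For constant rates: P(n)/P(0) = (λ/μ)^n
P(6)/P(0) = (4.3/11.2)^6 = 0.38393^6 = 0.003203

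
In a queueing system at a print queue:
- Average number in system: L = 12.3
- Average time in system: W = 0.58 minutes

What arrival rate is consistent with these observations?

Little's Law: L = λW, so λ = L/W
λ = 12.3/0.58 = 21.2069 jobs/minute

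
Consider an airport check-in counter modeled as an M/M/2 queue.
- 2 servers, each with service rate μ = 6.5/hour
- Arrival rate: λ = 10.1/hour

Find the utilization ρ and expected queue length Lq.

Traffic intensity: ρ = λ/(cμ) = 10.1/(2×6.5) = 0.7769
Since ρ = 0.7769 < 1, system is stable.
Offered load a = λ/μ = cρ = 10.1/6.5 = 1.5538
P₀ = [ Σₙ₌₀^1 aⁿ/n! + a^2/(2!(1-ρ)) ]⁻¹
Σ = a^0/0! + a^1/1! = 1.0000 + 1.5538 = 2.5538
a^2/(2!(1-ρ)) = 2.41444/(2 × 0.223077) = 5.4117
P₀ = 1/(2.5538 + 5.4117) = 0.1255
Lq = P₀·a^2·ρ / (2!(1-ρ)²) = 0.12554 × 2.4144 × 0.77692 / (2 × 0.049763) = 2.3661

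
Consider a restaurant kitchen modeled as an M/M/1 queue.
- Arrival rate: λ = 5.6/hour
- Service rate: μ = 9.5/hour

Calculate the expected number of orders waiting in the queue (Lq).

ρ = λ/μ = 5.6/9.5 = 0.5895
For M/M/1: Lq = λ²/(μ(μ-λ))
Lq = 31.36/(9.5 × 3.90)
Lq = 0.8464 orders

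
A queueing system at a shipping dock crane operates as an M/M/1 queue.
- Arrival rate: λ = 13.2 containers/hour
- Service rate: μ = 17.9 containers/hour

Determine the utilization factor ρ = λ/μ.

Server utilization: ρ = λ/μ
ρ = 13.2/17.9 = 0.7374
The server is busy 73.74% of the time.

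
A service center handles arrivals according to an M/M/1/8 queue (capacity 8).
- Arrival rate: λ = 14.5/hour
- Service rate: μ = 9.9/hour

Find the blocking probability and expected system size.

ρ = λ/μ = 14.5/9.9 = 1.46465
P₀ = (1-ρ)/(1-ρ^(K+1)) = (1-1.46465)/(1-1.46465^9) = -0.4647/-30.0174 = 0.01548
P_K = P₀×ρ^K = 0.01548 × 1.46465^8 = 0.01548 × 21.1773 = 0.3278
Blocking probability P_8 = 0.3278 (32.78%)
L = ρ[1 - (K+1)ρ^K + Kρ^(K+1)] / [(1-ρ)(1-ρ^(K+1))]
L = 1.46465 × (1 - 9×21.1773 + 8×31.0174) / ((1 - 1.46465) × (1 - 31.0174)) = 6.1477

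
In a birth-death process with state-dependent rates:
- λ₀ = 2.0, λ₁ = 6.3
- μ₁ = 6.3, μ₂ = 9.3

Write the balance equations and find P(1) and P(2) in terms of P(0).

Balance equations:
State 0: λ₀P₀ = μ₁P₁ → P₁ = (λ₀/μ₁)P₀ = (2.0/6.3)P₀ = 0.3175P₀
State 1: P₂ = (λ₀λ₁)/(μ₁μ₂)P₀ = (2.0×6.3)/(6.3×9.3)P₀ = 0.2151P₀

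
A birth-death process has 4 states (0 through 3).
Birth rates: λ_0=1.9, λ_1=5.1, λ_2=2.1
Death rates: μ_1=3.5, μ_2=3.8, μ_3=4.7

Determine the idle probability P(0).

Ratios P(n)/P(0) = (λ₀···λₙ₋₁)/(μ₁···μₙ):
P(1)/P(0) = (1.9)/(3.5) = 0.5429
P(2)/P(0) = (1.9×5.1)/(3.5×3.8) = 0.7286
P(3)/P(0) = (1.9×5.1×2.1)/(3.5×3.8×4.7) = 0.3255

Normalization: ∑ P(n) = 1
P(0) × (1.0000 + 0.5429 + 0.7286 + 0.3255) = 1
P(0) × 2.5970 = 1
P(0) = 1/2.5970 = 0.3851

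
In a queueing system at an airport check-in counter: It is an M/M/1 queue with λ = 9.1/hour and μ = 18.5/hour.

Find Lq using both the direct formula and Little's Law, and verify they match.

Method 1 (direct): Lq = λ²/(μ(μ-λ)) = 82.81/(18.5 × 9.40) = 0.4762

Method 2 (Little's Law):
W = 1/(μ-λ) = 1/9.40 = 0.10638
Wq = W - 1/μ = 0.10638 - 0.054054 = 0.05233
Lq = λWq = 9.1 × 0.05233 = 0.4762 ✔ (matches Method 1)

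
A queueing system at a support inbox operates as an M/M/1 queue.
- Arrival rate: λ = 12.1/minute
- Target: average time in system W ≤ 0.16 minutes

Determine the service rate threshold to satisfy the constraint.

For M/M/1: W = 1/(μ-λ)
Need W ≤ 0.16, so 1/(μ-λ) ≤ 0.16
μ - λ ≥ 1/0.16 = 6.2500
μ ≥ 12.1 + 6.2500 = 18.3500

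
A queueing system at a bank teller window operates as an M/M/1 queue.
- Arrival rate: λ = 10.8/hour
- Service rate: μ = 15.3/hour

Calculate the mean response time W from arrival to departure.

First, compute utilization: ρ = λ/μ = 10.8/15.3 = 0.7059
For M/M/1: W = 1/(μ-λ)
W = 1/(15.3-10.8) = 1/4.50
W = 0.2222 hours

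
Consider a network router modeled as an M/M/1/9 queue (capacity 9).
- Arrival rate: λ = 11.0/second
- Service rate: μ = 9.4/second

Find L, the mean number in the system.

ρ = λ/μ = 11.0/9.4 = 1.1702
P₀ = (1-ρ)/(1-ρ^(K+1)) = (1-1.1702)/(1-1.1702^10) = -0.1702/-3.8151 = 0.04461
P_K = P₀×ρ^K = 0.04461 × 1.1702^9 = 0.04461 × 4.1147 = 0.1836
L = ρ[1 - (K+1)ρ^K + Kρ^(K+1)] / [(1-ρ)(1-ρ^(K+1))]
L = 1.1702 × (1 - 10×4.114725 + 9×4.815052) / ((1 - 1.1702) × (1 - 4.815052)) = 5.7458 packets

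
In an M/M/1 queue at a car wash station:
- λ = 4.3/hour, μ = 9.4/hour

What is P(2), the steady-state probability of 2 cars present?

ρ = λ/μ = 4.3/9.4 = 0.4574
P(n) = (1-ρ)ρⁿ
P(2) = (1-0.4574) × 0.4574^2
P(2) = 0.5426 × 0.2092
P(2) = 0.1135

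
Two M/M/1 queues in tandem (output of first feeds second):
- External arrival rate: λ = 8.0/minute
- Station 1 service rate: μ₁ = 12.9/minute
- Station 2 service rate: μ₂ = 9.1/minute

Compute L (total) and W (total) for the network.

By Jackson's theorem, each station behaves as independent M/M/1.
Station 1: ρ₁ = 8.0/12.9 = 0.6202, L₁ = ρ₁/(1-ρ₁) = λ/(μ₁-λ) = 8.0/4.90 = 1.6327
Station 2: ρ₂ = 8.0/9.1 = 0.8791, L₂ = ρ₂/(1-ρ₂) = λ/(μ₂-λ) = 8.0/1.10 = 7.2727
Total: L = L₁ + L₂ = 1.6327 + 7.2727 = 8.9054
W = L/λ = 8.9054/8.0 = 1.1132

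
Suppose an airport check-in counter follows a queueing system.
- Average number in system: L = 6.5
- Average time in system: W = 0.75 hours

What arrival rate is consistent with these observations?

Little's Law: L = λW, so λ = L/W
λ = 6.5/0.75 = 8.6667 passengers/hour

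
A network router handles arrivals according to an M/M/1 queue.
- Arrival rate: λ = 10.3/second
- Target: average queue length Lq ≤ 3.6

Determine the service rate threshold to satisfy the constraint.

For M/M/1: Lq = λ²/(μ(μ-λ))
Need Lq ≤ 3.6, i.e. μ(μ-λ) ≥ λ²/3.6
μ² - 10.3μ - 106.09/3.6 ≥ 0  →  μ² - 10.3μ - 29.46944 ≥ 0
Quadratic formula (positive root): μ = [λ + √(λ² + 4×29.46944)]/2
Discriminant: 106.09 + 4×29.46944 = 223.9678, √223.9678 = 14.9656
μ ≥ (10.3 + 14.9656)/2 = 12.6328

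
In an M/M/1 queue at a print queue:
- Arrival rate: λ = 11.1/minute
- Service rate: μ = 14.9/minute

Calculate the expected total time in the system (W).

First, compute utilization: ρ = λ/μ = 11.1/14.9 = 0.7450
For M/M/1: W = 1/(μ-λ)
W = 1/(14.9-11.1) = 1/3.80
W = 0.2632 minutes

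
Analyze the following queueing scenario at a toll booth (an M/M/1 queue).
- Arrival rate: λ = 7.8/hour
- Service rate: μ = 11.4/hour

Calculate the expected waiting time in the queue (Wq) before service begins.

First, compute utilization: ρ = λ/μ = 7.8/11.4 = 0.6842
For M/M/1: Wq = λ/(μ(μ-λ))
Wq = 7.8/(11.4 × (11.4-7.8))
Wq = 7.8/(11.4 × 3.60)
Wq = 0.1901 hours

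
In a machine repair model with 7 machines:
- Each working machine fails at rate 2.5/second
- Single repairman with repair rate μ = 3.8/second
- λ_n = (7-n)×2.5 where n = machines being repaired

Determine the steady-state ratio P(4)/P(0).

P(4)/P(0) = ∏_{i=0}^{4-1} λ_i/μ_{i+1}
= (7-0)×2.5/3.8 × (7-1)×2.5/3.8 × (7-2)×2.5/3.8 × (7-3)×2.5/3.8
= 157.3638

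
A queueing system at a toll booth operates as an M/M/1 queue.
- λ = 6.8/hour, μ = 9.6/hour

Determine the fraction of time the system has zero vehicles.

ρ = λ/μ = 6.8/9.6 = 0.7083
P(0) = 1 - ρ = 1 - 0.7083 = 0.2917
The server is idle 29.17% of the time.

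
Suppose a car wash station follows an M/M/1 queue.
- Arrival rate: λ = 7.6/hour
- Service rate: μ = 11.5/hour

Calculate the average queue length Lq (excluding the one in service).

ρ = λ/μ = 7.6/11.5 = 0.6609
For M/M/1: Lq = λ²/(μ(μ-λ))
Lq = 57.76/(11.5 × 3.90)
Lq = 1.2878 cars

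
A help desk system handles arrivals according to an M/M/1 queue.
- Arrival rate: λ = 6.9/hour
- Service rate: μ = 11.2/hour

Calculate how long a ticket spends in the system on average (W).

First, compute utilization: ρ = λ/μ = 6.9/11.2 = 0.6161
For M/M/1: W = 1/(μ-λ)
W = 1/(11.2-6.9) = 1/4.30
W = 0.2326 hours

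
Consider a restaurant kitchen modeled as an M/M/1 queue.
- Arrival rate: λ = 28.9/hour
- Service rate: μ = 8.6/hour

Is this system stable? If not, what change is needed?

Stability requires ρ = λ/(cμ) < 1
ρ = 28.9/(1 × 8.6) = 28.9/8.60 = 3.3605
Since 3.3605 ≥ 1, the system is UNSTABLE.
Queue grows without bound. Need μ > λ = 28.9.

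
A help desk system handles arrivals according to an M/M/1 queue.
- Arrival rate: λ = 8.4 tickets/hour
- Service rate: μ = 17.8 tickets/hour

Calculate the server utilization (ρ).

Server utilization: ρ = λ/μ
ρ = 8.4/17.8 = 0.4719
The server is busy 47.19% of the time.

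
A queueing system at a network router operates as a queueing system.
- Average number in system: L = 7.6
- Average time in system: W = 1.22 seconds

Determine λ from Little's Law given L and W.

Little's Law: L = λW, so λ = L/W
λ = 7.6/1.22 = 6.2295 packets/second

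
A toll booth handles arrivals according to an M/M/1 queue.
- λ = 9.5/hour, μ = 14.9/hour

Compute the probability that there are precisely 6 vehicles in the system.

ρ = λ/μ = 9.5/14.9 = 0.6376
P(n) = (1-ρ)ρⁿ
P(6) = (1-0.6376) × 0.6376^6
P(6) = 0.3624 × 0.06719
P(6) = 0.02435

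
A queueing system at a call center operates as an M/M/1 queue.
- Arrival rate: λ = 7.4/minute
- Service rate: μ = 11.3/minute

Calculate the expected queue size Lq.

ρ = λ/μ = 7.4/11.3 = 0.6549
For M/M/1: Lq = λ²/(μ(μ-λ))
Lq = 54.76/(11.3 × 3.90)
Lq = 1.2426 calls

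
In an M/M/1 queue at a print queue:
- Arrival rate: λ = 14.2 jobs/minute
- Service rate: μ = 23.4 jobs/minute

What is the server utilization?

Server utilization: ρ = λ/μ
ρ = 14.2/23.4 = 0.6068
The server is busy 60.68% of the time.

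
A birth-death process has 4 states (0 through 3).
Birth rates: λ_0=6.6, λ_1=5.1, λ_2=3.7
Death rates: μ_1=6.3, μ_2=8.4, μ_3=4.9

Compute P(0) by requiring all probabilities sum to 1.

Ratios P(n)/P(0) = (λ₀···λₙ₋₁)/(μ₁···μₙ):
P(1)/P(0) = (6.6)/(6.3) = 1.0476
P(2)/P(0) = (6.6×5.1)/(6.3×8.4) = 0.6361
P(3)/P(0) = (6.6×5.1×3.7)/(6.3×8.4×4.9) = 0.4803

Normalization: ∑ P(n) = 1
P(0) × (1.0000 + 1.0476 + 0.6361 + 0.4803) = 1
P(0) × 3.1640 = 1
P(0) = 1/3.1640 = 0.3161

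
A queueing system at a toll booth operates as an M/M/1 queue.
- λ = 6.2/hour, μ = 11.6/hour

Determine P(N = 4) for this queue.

ρ = λ/μ = 6.2/11.6 = 0.5345
P(n) = (1-ρ)ρⁿ
P(4) = (1-0.5345) × 0.5345^4
P(4) = 0.4655 × 0.08162
P(4) = 0.03799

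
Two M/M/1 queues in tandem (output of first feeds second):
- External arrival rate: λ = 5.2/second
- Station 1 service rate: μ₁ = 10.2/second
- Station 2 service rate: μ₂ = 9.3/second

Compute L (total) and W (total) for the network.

By Jackson's theorem, each station behaves as independent M/M/1.
Station 1: ρ₁ = 5.2/10.2 = 0.5098, L₁ = ρ₁/(1-ρ₁) = λ/(μ₁-λ) = 5.2/5.00 = 1.0400
Station 2: ρ₂ = 5.2/9.3 = 0.5591, L₂ = ρ₂/(1-ρ₂) = λ/(μ₂-λ) = 5.2/4.10 = 1.2683
Total: L = L₁ + L₂ = 1.0400 + 1.2683 = 2.3083
W = L/λ = 2.3083/5.2 = 0.4439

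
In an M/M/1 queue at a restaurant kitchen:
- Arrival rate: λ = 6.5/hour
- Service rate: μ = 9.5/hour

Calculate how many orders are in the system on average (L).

ρ = λ/μ = 6.5/9.5 = 0.6842
For M/M/1: L = λ/(μ-λ)
L = 6.5/(9.5-6.5) = 6.5/3.00
L = 2.1667 orders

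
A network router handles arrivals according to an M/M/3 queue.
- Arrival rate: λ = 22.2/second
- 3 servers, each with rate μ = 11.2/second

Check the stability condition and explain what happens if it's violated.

Stability requires ρ = λ/(cμ) < 1
ρ = 22.2/(3 × 11.2) = 22.2/33.60 = 0.6607
Since 0.6607 < 1, the system is STABLE.
The servers are busy 66.07% of the time.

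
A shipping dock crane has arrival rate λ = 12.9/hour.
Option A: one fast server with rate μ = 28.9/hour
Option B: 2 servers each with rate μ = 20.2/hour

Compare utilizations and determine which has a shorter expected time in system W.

Option A: single server μ = 28.9 (M/M/1)
  ρ_A = 12.9/28.9 = 0.4464
  W_A = 1/(μ-λ) = 1/(28.9-12.9) = 1/16.00 = 0.06250

Option B: 2 servers μ = 20.2 (M/M/2)
  ρ_B = λ/(cμ) = 12.9/(2×20.2) = 0.3193
  Offered load a = λ/μ = cρ = 12.9/20.2 = 0.6386
  P₀ = [ Σₙ₌₀^1 aⁿ/n! + a^2/(2!(1-ρ)) ]⁻¹
  Σ = a^0/0! + a^1/1! = 1.0000 + 0.6386 = 1.6386
  a^2/(2!(1-ρ)) = 0.40783/(2 × 0.68069) = 0.2996
  P₀ = 1/(1.6386 + 0.2996) = 0.5159
  Lq = P₀·a^2·ρ / (2!(1-ρ)²) = 0.5159 × 0.4078 × 0.3193 / (2 × 0.4633) = 0.07250
  Wq_B = Lq/λ = 0.072503/12.9 = 0.0056204
  W_B = Wq_B + 1/μ = 0.0056204 + 0.049505 = 0.05513

Since W_B = 0.05513 < W_A = 0.06250, Option B (multiple servers) has the shorter time in system.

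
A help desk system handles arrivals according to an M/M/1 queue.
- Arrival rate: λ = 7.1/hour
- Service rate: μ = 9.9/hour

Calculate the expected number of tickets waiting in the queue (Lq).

ρ = λ/μ = 7.1/9.9 = 0.7172
For M/M/1: Lq = λ²/(μ(μ-λ))
Lq = 50.41/(9.9 × 2.80)
Lq = 1.8185 tickets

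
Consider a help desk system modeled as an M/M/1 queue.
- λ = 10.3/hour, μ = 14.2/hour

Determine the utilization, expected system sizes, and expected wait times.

Step 1: ρ = λ/μ = 10.3/14.2 = 0.7254
Step 2: L = λ/(μ-λ) = 10.3/3.90 = 2.6410
Step 3: Lq = λ²/(μ(μ-λ)) = 106.09/(14.2×3.90) = 1.9157
Step 4: W = 1/(μ-λ) = 1/3.90 = 0.25641
Step 5: Wq = λ/(μ(μ-λ)) = 10.3/(14.2×3.90) = 0.1860
Step 6: P(0) = 1-ρ = 0.2746
Verify: L = λW = 10.3×0.25641 = 2.6410 ✔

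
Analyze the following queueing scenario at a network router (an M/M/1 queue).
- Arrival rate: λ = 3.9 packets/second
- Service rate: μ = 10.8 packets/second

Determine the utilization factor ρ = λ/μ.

Server utilization: ρ = λ/μ
ρ = 3.9/10.8 = 0.3611
The server is busy 36.11% of the time.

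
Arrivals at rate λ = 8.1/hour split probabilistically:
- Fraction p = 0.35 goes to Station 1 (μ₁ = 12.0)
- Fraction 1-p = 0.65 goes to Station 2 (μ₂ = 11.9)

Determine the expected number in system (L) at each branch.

Effective rates: λ₁ = 8.1×0.35 = 2.835, λ₂ = 8.1×0.65 = 5.265
Station 1: ρ₁ = 2.835/12.0 = 0.23625, L₁ = ρ₁/(1-ρ₁) = 0.23625/(1-0.23625) = 0.3093
Station 2: ρ₂ = 5.265/11.9 = 0.44244, L₂ = ρ₂/(1-ρ₂) = 0.44244/(1-0.44244) = 0.7935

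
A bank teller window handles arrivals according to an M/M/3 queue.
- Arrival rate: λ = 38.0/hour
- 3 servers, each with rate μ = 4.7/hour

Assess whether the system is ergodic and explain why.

Stability requires ρ = λ/(cμ) < 1
ρ = 38.0/(3 × 4.7) = 38.0/14.10 = 2.6950
Since 2.6950 ≥ 1, the system is UNSTABLE.
Need c > λ/μ = 38.0/4.7 = 8.09.
Minimum servers needed: c = 9.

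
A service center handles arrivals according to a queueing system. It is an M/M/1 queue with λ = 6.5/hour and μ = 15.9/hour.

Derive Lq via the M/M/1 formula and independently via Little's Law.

Method 1 (direct): Lq = λ²/(μ(μ-λ)) = 42.25/(15.9 × 9.40) = 0.2827

Method 2 (Little's Law):
W = 1/(μ-λ) = 1/9.40 = 0.10638
Wq = W - 1/μ = 0.10638 - 0.062893 = 0.04349
Lq = λWq = 6.5 × 0.04349 = 0.2827 ✔ (matches Method 1)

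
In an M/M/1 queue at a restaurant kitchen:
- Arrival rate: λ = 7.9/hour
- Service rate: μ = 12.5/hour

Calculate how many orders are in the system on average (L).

ρ = λ/μ = 7.9/12.5 = 0.6320
For M/M/1: L = λ/(μ-λ)
L = 7.9/(12.5-7.9) = 7.9/4.60
L = 1.7174 orders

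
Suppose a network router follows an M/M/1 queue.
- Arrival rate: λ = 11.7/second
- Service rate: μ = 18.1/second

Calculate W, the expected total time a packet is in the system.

First, compute utilization: ρ = λ/μ = 11.7/18.1 = 0.6464
For M/M/1: W = 1/(μ-λ)
W = 1/(18.1-11.7) = 1/6.40
W = 0.1562 seconds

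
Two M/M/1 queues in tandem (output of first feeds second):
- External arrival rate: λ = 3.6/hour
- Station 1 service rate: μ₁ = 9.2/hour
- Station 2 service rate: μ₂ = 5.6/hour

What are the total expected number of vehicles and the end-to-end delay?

By Jackson's theorem, each station behaves as independent M/M/1.
Station 1: ρ₁ = 3.6/9.2 = 0.3913, L₁ = ρ₁/(1-ρ₁) = λ/(μ₁-λ) = 3.6/5.60 = 0.6429
Station 2: ρ₂ = 3.6/5.6 = 0.6429, L₂ = ρ₂/(1-ρ₂) = λ/(μ₂-λ) = 3.6/2.00 = 1.8000
Total: L = L₁ + L₂ = 0.6429 + 1.8000 = 2.4429
W = L/λ = 2.4429/3.6 = 0.6786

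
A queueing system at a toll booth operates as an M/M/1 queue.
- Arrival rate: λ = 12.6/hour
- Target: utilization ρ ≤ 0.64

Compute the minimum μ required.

ρ = λ/μ, so μ = λ/ρ
μ ≥ 12.6/0.64 = 19.6875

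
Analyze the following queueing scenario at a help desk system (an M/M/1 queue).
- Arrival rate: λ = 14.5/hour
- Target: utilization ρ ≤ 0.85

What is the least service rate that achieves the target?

ρ = λ/μ, so μ = λ/ρ
μ ≥ 14.5/0.85 = 17.0588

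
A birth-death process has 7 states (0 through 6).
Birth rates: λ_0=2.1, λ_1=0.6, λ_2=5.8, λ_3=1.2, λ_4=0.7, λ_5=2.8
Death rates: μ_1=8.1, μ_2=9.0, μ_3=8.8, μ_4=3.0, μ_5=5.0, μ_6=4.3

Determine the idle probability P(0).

Ratios P(n)/P(0) = (λ₀···λₙ₋₁)/(μ₁···μₙ):
P(1)/P(0) = (2.1)/(8.1) = 0.25926
P(2)/P(0) = (2.1×0.6)/(8.1×9.0) = 0.017284
P(3)/P(0) = (2.1×0.6×5.8)/(8.1×9.0×8.8) = 0.011392
P(4)/P(0) = (2.1×0.6×5.8×1.2)/(8.1×9.0×8.8×3.0) = 0.0045567
P(5)/P(0) = (2.1×0.6×5.8×1.2×0.7)/(8.1×9.0×8.8×3.0×5.0) = 0.00063793
P(6)/P(0) = (2.1×0.6×5.8×1.2×0.7×2.8)/(8.1×9.0×8.8×3.0×5.0×4.3) = 0.00041540

Normalization: ∑ P(n) = 1
P(0) × (1.0000 + 0.25926 + 0.017284 + 0.011392 + 0.0045567 + 0.00063793 + 0.00041540) = 1
P(0) × 1.2935 = 1
P(0) = 1/1.2935 = 0.7731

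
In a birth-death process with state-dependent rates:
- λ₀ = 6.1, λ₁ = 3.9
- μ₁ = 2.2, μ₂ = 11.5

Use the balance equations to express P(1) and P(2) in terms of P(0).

Balance equations:
State 0: λ₀P₀ = μ₁P₁ → P₁ = (λ₀/μ₁)P₀ = (6.1/2.2)P₀ = 2.7727P₀
State 1: P₂ = (λ₀λ₁)/(μ₁μ₂)P₀ = (6.1×3.9)/(2.2×11.5)P₀ = 0.9403P₀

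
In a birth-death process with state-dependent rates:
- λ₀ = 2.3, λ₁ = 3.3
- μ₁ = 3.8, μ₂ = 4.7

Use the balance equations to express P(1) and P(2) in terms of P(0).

Balance equations:
State 0: λ₀P₀ = μ₁P₁ → P₁ = (λ₀/μ₁)P₀ = (2.3/3.8)P₀ = 0.6053P₀
State 1: P₂ = (λ₀λ₁)/(μ₁μ₂)P₀ = (2.3×3.3)/(3.8×4.7)P₀ = 0.4250P₀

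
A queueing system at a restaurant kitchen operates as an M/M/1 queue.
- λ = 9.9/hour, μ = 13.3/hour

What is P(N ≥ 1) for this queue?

ρ = λ/μ = 9.9/13.3 = 0.7444
P(N ≥ n) = ρⁿ
P(N ≥ 1) = 0.7444^1
P(N ≥ 1) = 0.7444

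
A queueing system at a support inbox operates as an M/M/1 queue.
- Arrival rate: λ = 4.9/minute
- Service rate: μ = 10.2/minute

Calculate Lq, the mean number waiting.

ρ = λ/μ = 4.9/10.2 = 0.4804
For M/M/1: Lq = λ²/(μ(μ-λ))
Lq = 24.01/(10.2 × 5.30)
Lq = 0.4441 emails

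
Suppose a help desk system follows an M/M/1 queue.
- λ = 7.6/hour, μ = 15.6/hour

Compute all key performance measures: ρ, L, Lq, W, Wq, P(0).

Step 1: ρ = λ/μ = 7.6/15.6 = 0.4872
Step 2: L = λ/(μ-λ) = 7.6/8.00 = 0.9500
Step 3: Lq = λ²/(μ(μ-λ)) = 57.76/(15.6×8.00) = 0.4628
Step 4: W = 1/(μ-λ) = 1/8.00 = 0.1250
Step 5: Wq = λ/(μ(μ-λ)) = 7.6/(15.6×8.00) = 0.06090
Step 6: P(0) = 1-ρ = 0.5128
Verify: L = λW = 7.6×0.1250 = 0.9500 ✔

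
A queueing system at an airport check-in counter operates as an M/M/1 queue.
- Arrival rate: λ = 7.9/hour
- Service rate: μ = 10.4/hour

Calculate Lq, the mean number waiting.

ρ = λ/μ = 7.9/10.4 = 0.7596
For M/M/1: Lq = λ²/(μ(μ-λ))
Lq = 62.41/(10.4 × 2.50)
Lq = 2.4004 passengers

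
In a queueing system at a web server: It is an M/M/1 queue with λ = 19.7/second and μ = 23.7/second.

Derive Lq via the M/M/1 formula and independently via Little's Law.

Method 1 (direct): Lq = λ²/(μ(μ-λ)) = 388.09/(23.7 × 4.00) = 4.0938

Method 2 (Little's Law):
W = 1/(μ-λ) = 1/4.00 = 0.25000
Wq = W - 1/μ = 0.25000 - 0.042194 = 0.207806
Lq = λWq = 19.7 × 0.207806 = 4.0938 ✔ (matches Method 1)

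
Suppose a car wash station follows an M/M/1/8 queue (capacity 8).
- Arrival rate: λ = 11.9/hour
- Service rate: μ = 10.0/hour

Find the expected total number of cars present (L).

ρ = λ/μ = 11.9/10.0 = 1.1900
P₀ = (1-ρ)/(1-ρ^(K+1)) = (1-1.1900)/(1-1.1900^9) = -0.1900/-3.7854 = 0.05019
P_K = P₀×ρ^K = 0.05019 × 1.1900^8 = 0.05019 × 4.0214 = 0.2018
L = ρ[1 - (K+1)ρ^K + Kρ^(K+1)] / [(1-ρ)(1-ρ^(K+1))]
L = 1.1900 × (1 - 9×4.021385 + 8×4.785449) / ((1 - 1.1900) × (1 - 4.785449)) = 5.1144 cars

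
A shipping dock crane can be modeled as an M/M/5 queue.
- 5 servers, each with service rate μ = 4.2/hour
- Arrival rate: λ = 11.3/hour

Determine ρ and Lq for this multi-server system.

Traffic intensity: ρ = λ/(cμ) = 11.3/(5×4.2) = 0.5381
Since ρ = 0.5381 < 1, system is stable.
Offered load a = λ/μ = cρ = 11.3/4.2 = 2.6905
P₀ = [ Σₙ₌₀^4 aⁿ/n! + a^5/(5!(1-ρ)) ]⁻¹
Σ = a^0/0! + a^1/1! + a^2/2! + a^3/3! + a^4/4! = 1.0000 + 2.6905 + 3.6193 + 3.2459 + 2.1833 = 12.7390
a^5/(5!(1-ρ)) = 140.9762/(120 × 0.4619) = 2.5434
P₀ = 1/(12.7390 + 2.5434) = 0.06543
Lq = P₀·a^5·ρ / (5!(1-ρ)²) = 0.065435 × 140.9762 × 0.53810 / (120 × 0.21336) = 0.1939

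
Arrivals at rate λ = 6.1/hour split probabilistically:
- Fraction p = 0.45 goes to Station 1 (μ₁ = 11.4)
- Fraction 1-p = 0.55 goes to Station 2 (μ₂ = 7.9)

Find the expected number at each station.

Effective rates: λ₁ = 6.1×0.45 = 2.745, λ₂ = 6.1×0.55 = 3.355
Station 1: ρ₁ = 2.745/11.4 = 0.2408, L₁ = ρ₁/(1-ρ₁) = 0.2408/(1-0.2408) = 0.3172
Station 2: ρ₂ = 3.355/7.9 = 0.4247, L₂ = ρ₂/(1-ρ₂) = 0.4247/(1-0.4247) = 0.7382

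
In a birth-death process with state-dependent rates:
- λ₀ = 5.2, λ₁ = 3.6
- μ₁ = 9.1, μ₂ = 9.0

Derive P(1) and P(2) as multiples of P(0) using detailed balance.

Balance equations:
State 0: λ₀P₀ = μ₁P₁ → P₁ = (λ₀/μ₁)P₀ = (5.2/9.1)P₀ = 0.5714P₀
State 1: P₂ = (λ₀λ₁)/(μ₁μ₂)P₀ = (5.2×3.6)/(9.1×9.0)P₀ = 0.2286P₀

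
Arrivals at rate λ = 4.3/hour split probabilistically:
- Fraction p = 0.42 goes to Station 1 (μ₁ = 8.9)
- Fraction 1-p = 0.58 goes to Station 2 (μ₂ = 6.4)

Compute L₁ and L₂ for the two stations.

Effective rates: λ₁ = 4.3×0.42 = 1.806, λ₂ = 4.3×0.58 = 2.494
Station 1: ρ₁ = 1.806/8.9 = 0.20292, L₁ = ρ₁/(1-ρ₁) = 0.20292/(1-0.20292) = 0.2546
Station 2: ρ₂ = 2.494/6.4 = 0.3897, L₂ = ρ₂/(1-ρ₂) = 0.3897/(1-0.3897) = 0.6385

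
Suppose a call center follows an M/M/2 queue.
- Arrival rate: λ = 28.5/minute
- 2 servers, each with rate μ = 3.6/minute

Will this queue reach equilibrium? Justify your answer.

Stability requires ρ = λ/(cμ) < 1
ρ = 28.5/(2 × 3.6) = 28.5/7.20 = 3.9583
Since 3.9583 ≥ 1, the system is UNSTABLE.
Need c > λ/μ = 28.5/3.6 = 7.92.
Minimum servers needed: c = 8.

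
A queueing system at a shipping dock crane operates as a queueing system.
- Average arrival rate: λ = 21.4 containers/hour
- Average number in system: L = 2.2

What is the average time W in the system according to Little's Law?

Little's Law: L = λW, so W = L/λ
W = 2.2/21.4 = 0.1028 hours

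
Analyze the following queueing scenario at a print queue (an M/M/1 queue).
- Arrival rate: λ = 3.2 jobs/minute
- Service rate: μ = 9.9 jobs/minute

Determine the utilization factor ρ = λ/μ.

Server utilization: ρ = λ/μ
ρ = 3.2/9.9 = 0.3232
The server is busy 32.32% of the time.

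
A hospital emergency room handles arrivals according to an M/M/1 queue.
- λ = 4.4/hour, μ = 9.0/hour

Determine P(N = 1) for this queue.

ρ = λ/μ = 4.4/9.0 = 0.4889
P(n) = (1-ρ)ρⁿ
P(1) = (1-0.4889) × 0.4889^1
P(1) = 0.5111 × 0.4889
P(1) = 0.2499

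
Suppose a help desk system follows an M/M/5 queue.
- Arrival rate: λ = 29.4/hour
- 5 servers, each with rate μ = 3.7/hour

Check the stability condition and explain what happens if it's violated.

Stability requires ρ = λ/(cμ) < 1
ρ = 29.4/(5 × 3.7) = 29.4/18.50 = 1.5892
Since 1.5892 ≥ 1, the system is UNSTABLE.
Need c > λ/μ = 29.4/3.7 = 7.95.
Minimum servers needed: c = 8.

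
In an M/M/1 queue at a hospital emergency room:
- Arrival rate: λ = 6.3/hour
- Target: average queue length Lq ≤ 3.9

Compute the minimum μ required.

For M/M/1: Lq = λ²/(μ(μ-λ))
Need Lq ≤ 3.9, i.e. μ(μ-λ) ≥ λ²/3.9
μ² - 6.3μ - 39.69/3.9 ≥ 0  →  μ² - 6.3μ - 10.17692 ≥ 0
Quadratic formula (positive root): μ = [λ + √(λ² + 4×10.17692)]/2
Discriminant: 39.69 + 4×10.17692 = 80.3977, √80.3977 = 8.96648
μ ≥ (6.3 + 8.96648)/2 = 7.6332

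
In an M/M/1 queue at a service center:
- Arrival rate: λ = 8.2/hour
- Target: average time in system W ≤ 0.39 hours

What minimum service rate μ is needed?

For M/M/1: W = 1/(μ-λ)
Need W ≤ 0.39, so 1/(μ-λ) ≤ 0.39
μ - λ ≥ 1/0.39 = 2.5641
μ ≥ 8.2 + 2.5641 = 10.7641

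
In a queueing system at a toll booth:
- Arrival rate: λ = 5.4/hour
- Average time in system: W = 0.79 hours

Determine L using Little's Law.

Little's Law: L = λW
L = 5.4 × 0.79 = 4.2660 vehicles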